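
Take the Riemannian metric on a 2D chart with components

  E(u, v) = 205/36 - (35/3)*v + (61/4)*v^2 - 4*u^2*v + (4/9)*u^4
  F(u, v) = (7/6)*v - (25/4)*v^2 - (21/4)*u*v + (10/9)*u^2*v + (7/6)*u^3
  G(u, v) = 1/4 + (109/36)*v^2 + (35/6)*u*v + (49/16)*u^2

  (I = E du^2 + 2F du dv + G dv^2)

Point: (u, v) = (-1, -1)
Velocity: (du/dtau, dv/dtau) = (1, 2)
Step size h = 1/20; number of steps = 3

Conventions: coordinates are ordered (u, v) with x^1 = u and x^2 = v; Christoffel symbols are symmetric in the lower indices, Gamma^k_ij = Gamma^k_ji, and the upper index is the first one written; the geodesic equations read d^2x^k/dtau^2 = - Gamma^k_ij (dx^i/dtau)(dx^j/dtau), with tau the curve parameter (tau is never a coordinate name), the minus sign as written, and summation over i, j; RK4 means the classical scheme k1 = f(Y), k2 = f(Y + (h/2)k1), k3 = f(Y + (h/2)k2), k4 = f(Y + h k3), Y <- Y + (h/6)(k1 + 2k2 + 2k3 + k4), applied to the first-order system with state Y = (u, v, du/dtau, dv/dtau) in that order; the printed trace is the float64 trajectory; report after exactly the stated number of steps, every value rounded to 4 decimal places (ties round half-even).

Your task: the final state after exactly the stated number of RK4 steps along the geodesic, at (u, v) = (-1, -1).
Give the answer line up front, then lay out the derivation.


Answer: u = -0.8440, v = -0.6761, du/dtau = 1.0777, dv/dtau = 2.3531

f(Y) = (du/dtau, dv/dtau, -Gamma^u_ij Y'^i Y'^j, -Gamma^v_ij Y'^i Y'^j) with the Gammas evaluated at the stage position; h = 0.050000; intermediate values shown to 6 dp
step 0: u = -1.0000, v = -1.0000, du/dtau = 1.0000, dv/dtau = 2.0000
step 1:
  k1: at (u, v) = (-1.000000, -1.000000), (du/dtau, dv/dtau) = (1.000000, 2.000000); Gamma_uuu = 1.973213, Gamma_uuv = -1.626085, Gamma_uvv = 0.999993, Gamma_vuu = 5.219826, Gamma_vuv = -2.487356, Gamma_vvv = 0.739296; k1 = (1.000000, 2.000000, 0.531154, 1.772415)
  k2: at (u, v) = (-0.975000, -0.950000), (du/dtau, dv/dtau) = (1.013279, 2.044310); Gamma_uuu = 1.949380, Gamma_uuv = -1.626911, Gamma_uvv = 1.004968, Gamma_vuu = 5.248735, Gamma_vuv = -2.482063, Gamma_vvv = 0.712088; k2 = (1.013279, 2.044310, 0.538689, 1.917955)
  k3: at (u, v) = (-0.974668, -0.948892), (du/dtau, dv/dtau) = (1.013467, 2.047949); Gamma_uuu = 1.948786, Gamma_uuv = -1.626974, Gamma_uvv = 1.005173, Gamma_vuu = 5.248812, Gamma_vuv = -2.481826, Gamma_vvv = 0.711559; k3 = (1.013467, 2.047949, 0.536241, 1.926720)
  k4: at (u, v) = (-0.949327, -0.897603), (du/dtau, dv/dtau) = (1.026812, 2.096336); Gamma_uuu = 1.921216, Gamma_uuv = -1.626853, Gamma_uvv = 1.010106, Gamma_vuu = 5.279212, Gamma_vuv = -2.474547, Gamma_vvv = 0.680663; k4 = (1.026812, 2.096336, 0.539088, 2.095780)
  Y <- Y + (h/6)(k1 + 2k2 + 2k3 + k4): u = -0.9493, v = -0.8977, du/dtau = 1.0268, dv/dtau = 2.0963
step 2:
  k1: at (u, v) = (-0.949331, -0.897660), (du/dtau, dv/dtau) = (1.026834, 2.096313); Gamma_uuu = 1.921252, Gamma_uuv = -1.626848, Gamma_uvv = 1.010089, Gamma_vuu = 5.279245, Gamma_vuv = -2.474568, Gamma_vvv = 0.680687; k1 = (1.026834, 2.096313, 0.539182, 2.095668)
  k2: at (u, v) = (-0.923660, -0.845252), (du/dtau, dv/dtau) = (1.040314, 2.148705); Gamma_uuu = 1.889511, Gamma_uuv = -1.625567, Gamma_uvv = 1.014878, Gamma_vuu = 5.311444, Gamma_vuv = -2.465040, Gamma_vvv = 0.645634; k2 = (1.040314, 2.148705, 0.536798, 2.291168)
  k3: at (u, v) = (-0.923323, -0.843942), (du/dtau, dv/dtau) = (1.040254, 2.153592); Gamma_uuu = 1.888610, Gamma_uuv = -1.625597, Gamma_uvv = 1.015141, Gamma_vuu = 5.311349, Gamma_vuv = -2.464608, Gamma_vvv = 0.644868; k3 = (1.040254, 2.153592, 0.531694, 2.304405)
  k4: at (u, v) = (-0.897318, -0.789980), (du/dtau, dv/dtau) = (1.053419, 2.211533); Gamma_uuu = 1.851518, Gamma_uuv = -1.622891, Gamma_uvv = 1.019859, Gamma_vuu = 5.345217, Gamma_vuv = -2.452100, Gamma_vvv = 0.604621; k4 = (1.053419, 2.211533, 0.518982, 2.536499)
  Y <- Y + (h/6)(k1 + 2k2 + 2k3 + k4): u = -0.8973, v = -0.7901, du/dtau = 1.0535, dv/dtau = 2.2115
step 3:
  k1: at (u, v) = (-0.897319, -0.790056), (du/dtau, dv/dtau) = (1.053460, 2.211507); Gamma_uuu = 1.851581, Gamma_uuv = -1.622886, Gamma_uvv = 1.019835, Gamma_vuu = 5.345284, Gamma_vuv = -2.452140, Gamma_vvv = 0.604662; k1 = (1.053460, 2.211507, 0.519175, 2.536334)
  k2: at (u, v) = (-0.870983, -0.734768), (du/dtau, dv/dtau) = (1.066440, 2.274915); Gamma_uuu = 1.808484, Gamma_uuv = -1.618436, Gamma_uvv = 1.024338, Gamma_vuu = 5.381347, Gamma_vuv = -2.436265, Gamma_vvv = 0.558498; k2 = (1.066440, 2.274915, 0.494870, 2.810517)
  k3: at (u, v) = (-0.870658, -0.733183), (du/dtau, dv/dtau) = (1.065832, 2.281770); Gamma_uuu = 1.807071, Gamma_uuv = -1.618399, Gamma_uvv = 1.024694, Gamma_vuu = 5.380888, Gamma_vuv = -2.435488, Gamma_vvv = 0.557347; k3 = (1.065832, 2.281770, 0.483968, 2.831644)
  k4: at (u, v) = (-0.844028, -0.675967), (du/dtau, dv/dtau) = (1.077659, 2.353089); Gamma_uuu = 1.756029, Gamma_uuv = -1.611753, Gamma_uvv = 1.029119, Gamma_vuu = 5.418746, Gamma_vuv = -2.415004, Gamma_vvv = 0.503581; k4 = (1.077659, 2.353089, 0.436631, 3.166670)
  Y <- Y + (h/6)(k1 + 2k2 + 2k3 + k4): u = -0.8440, v = -0.6761, du/dtau = 1.0777, dv/dtau = 2.3531


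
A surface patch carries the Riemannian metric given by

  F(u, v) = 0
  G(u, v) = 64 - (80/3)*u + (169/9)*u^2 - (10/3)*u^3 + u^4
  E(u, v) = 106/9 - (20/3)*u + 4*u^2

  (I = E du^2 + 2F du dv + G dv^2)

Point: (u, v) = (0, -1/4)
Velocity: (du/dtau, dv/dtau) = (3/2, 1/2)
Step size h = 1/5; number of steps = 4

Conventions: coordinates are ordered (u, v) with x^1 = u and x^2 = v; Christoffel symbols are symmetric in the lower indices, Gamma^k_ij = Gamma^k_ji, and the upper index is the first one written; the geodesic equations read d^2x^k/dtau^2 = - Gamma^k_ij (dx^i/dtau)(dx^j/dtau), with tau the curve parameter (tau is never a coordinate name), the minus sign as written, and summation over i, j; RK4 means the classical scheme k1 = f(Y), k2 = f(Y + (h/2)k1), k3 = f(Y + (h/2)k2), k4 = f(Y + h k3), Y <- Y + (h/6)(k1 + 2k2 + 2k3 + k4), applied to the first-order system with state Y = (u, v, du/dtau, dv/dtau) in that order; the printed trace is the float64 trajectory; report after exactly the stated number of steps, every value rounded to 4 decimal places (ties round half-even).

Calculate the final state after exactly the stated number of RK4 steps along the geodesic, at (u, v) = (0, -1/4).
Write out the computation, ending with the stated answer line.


f(Y) = (du/dtau, dv/dtau, -Gamma^u_ij Y'^i Y'^j, -Gamma^v_ij Y'^i Y'^j) with the Gammas evaluated at the stage position; h = 0.200000; intermediate values shown to 6 dp
step 0: u = 0.0000, v = -0.2500, du/dtau = 1.5000, dv/dtau = 0.5000
step 1:
  k1: at (u, v) = (0.000000, -0.250000), (du/dtau, dv/dtau) = (1.500000, 0.500000); Gamma_uuu = -0.283019, Gamma_uuv = 0.000000, Gamma_uvv = 1.132075, Gamma_vuu = 0.000000, Gamma_vuv = -0.208333, Gamma_vvv = 0.000000; k1 = (1.500000, 0.500000, 0.353774, 0.312500)
  k2: at (u, v) = (0.150000, -0.200000), (du/dtau, dv/dtau) = (1.535377, 0.531250); Gamma_uuu = -0.251508, Gamma_uuv = 0.000000, Gamma_uvv = 0.977423, Gamma_vuu = 0.000000, Gamma_vuv = -0.175834, Gamma_vvv = 0.000000; k2 = (1.535377, 0.531250, 0.317046, 0.286844)
  k3: at (u, v) = (0.153538, -0.196875), (du/dtau, dv/dtau) = (1.531705, 0.528684); Gamma_uuu = -0.250651, Gamma_uuv = 0.000000, Gamma_uvv = 0.973487, Gamma_vuu = 0.000000, Gamma_vuv = -0.175032, Gamma_vvv = 0.000000; k3 = (1.531705, 0.528684, 0.315960, 0.283478)
  k4: at (u, v) = (0.306341, -0.144263), (du/dtau, dv/dtau) = (1.563192, 0.556696); Gamma_uuu = -0.208485, Gamma_uuv = 0.000000, Gamma_uvv = 0.790500, Gamma_vuu = 0.000000, Gamma_vuv = -0.138988, Gamma_vvv = 0.000000; k4 = (1.563192, 0.556696, 0.264464, 0.241901)
  Y <- Y + (h/6)(k1 + 2k2 + 2k3 + k4): u = 0.3066, v = -0.1441, du/dtau = 1.5628, dv/dtau = 0.5565
step 2:
  k1: at (u, v) = (0.306579, -0.144115), (du/dtau, dv/dtau) = (1.562808, 0.556501); Gamma_uuu = -0.208412, Gamma_uuv = 0.000000, Gamma_uvv = 0.790196, Gamma_vuu = 0.000000, Gamma_vuv = -0.138930, Gamma_vvv = 0.000000; k1 = (1.562808, 0.556501, 0.264300, 0.241656)
  k2: at (u, v) = (0.462859, -0.088464), (du/dtau, dv/dtau) = (1.589238, 0.580667); Gamma_uuu = -0.155189, Gamma_uuv = 0.000000, Gamma_uvv = 0.577519, Gamma_vuu = 0.000000, Gamma_vuv = -0.099552, Gamma_vvv = 0.000000; k2 = (1.589238, 0.580667, 0.197232, 0.183737)
  k3: at (u, v) = (0.465502, -0.086048), (du/dtau, dv/dtau) = (1.582532, 0.574875); Gamma_uuu = -0.154207, Gamma_uuv = 0.000000, Gamma_uvv = 0.573718, Gamma_vuu = 0.000000, Gamma_vuv = -0.098868, Gamma_vvv = 0.000000; k3 = (1.582532, 0.574875, 0.196595, 0.179892)
  k4: at (u, v) = (0.623085, -0.029139), (du/dtau, dv/dtau) = (1.602127, 0.592480); Gamma_uuu = -0.091643, Gamma_uuv = 0.000000, Gamma_uvv = 0.336778, Gamma_vuu = 0.000000, Gamma_vuv = -0.057212, Gamma_vvv = 0.000000; k4 = (1.602127, 0.592480, 0.117011, 0.108615)
  Y <- Y + (h/6)(k1 + 2k2 + 2k3 + k4): u = 0.6235, v = -0.0288, du/dtau = 1.6018, dv/dtau = 0.5924
step 3:
  k1: at (u, v) = (0.623528, -0.028779), (du/dtau, dv/dtau) = (1.601774, 0.592419); Gamma_uuu = -0.091458, Gamma_uuv = 0.000000, Gamma_uvv = 0.336088, Gamma_vuu = 0.000000, Gamma_vuv = -0.057093, Gamma_vvv = 0.000000; k1 = (1.601774, 0.592419, 0.116698, 0.108354)
  k2: at (u, v) = (0.783705, 0.030463), (du/dtau, dv/dtau) = (1.613444, 0.603255); Gamma_uuu = -0.022033, Gamma_uuv = 0.000000, Gamma_uvv = 0.080508, Gamma_vuu = 0.000000, Gamma_vuv = -0.013582, Gamma_vvv = 0.000000; k2 = (1.613444, 0.603255, 0.028058, 0.026439)
  k3: at (u, v) = (0.784872, 0.031546), (du/dtau, dv/dtau) = (1.604580, 0.595063); Gamma_uuu = -0.021516, Gamma_uuv = 0.000000, Gamma_uvv = 0.078618, Gamma_vuu = 0.000000, Gamma_vuv = -0.013263, Gamma_vvv = 0.000000; k3 = (1.604580, 0.595063, 0.027558, 0.025327)
  k4: at (u, v) = (0.944444, 0.090234), (du/dtau, dv/dtau) = (1.607285, 0.597485); Gamma_uuu = 0.049113, Gamma_uuv = 0.000000, Gamma_uvv = -0.179702, Gamma_vuu = 0.000000, Gamma_vuv = 0.030367, Gamma_vvv = 0.000000; k4 = (1.607285, 0.597485, -0.062725, -0.058324)
  Y <- Y + (h/6)(k1 + 2k2 + 2k3 + k4): u = 0.9450, v = 0.0908, du/dtau = 1.6073, dv/dtau = 0.5975
step 4:
  k1: at (u, v) = (0.945031, 0.090772), (du/dtau, dv/dtau) = (1.607281, 0.597538); Gamma_uuu = 0.049370, Gamma_uuv = 0.000000, Gamma_uvv = -0.180645, Gamma_vuu = 0.000000, Gamma_vuv = 0.030527, Gamma_vvv = 0.000000; k1 = (1.607281, 0.597538, -0.063040, -0.058636)
  k2: at (u, v) = (1.105759, 0.150526), (du/dtau, dv/dtau) = (1.600977, 0.591674); Gamma_uuu = 0.117212, Gamma_uuv = 0.000000, Gamma_uvv = -0.432499, Gamma_vuu = 0.000000, Gamma_vuv = 0.073830, Gamma_vvv = 0.000000; k2 = (1.600977, 0.591674, -0.149021, -0.139873)
  k3: at (u, v) = (1.105129, 0.149940), (du/dtau, dv/dtau) = (1.592379, 0.583551); Gamma_uuu = 0.116958, Gamma_uuv = 0.000000, Gamma_uvv = -0.431542, Gamma_vuu = 0.000000, Gamma_vuv = 0.073663, Gamma_vvv = 0.000000; k3 = (1.592379, 0.583551, -0.149613, -0.136900)
  k4: at (u, v) = (1.263507, 0.207482), (du/dtau, dv/dtau) = (1.577358, 0.570158); Gamma_uuu = 0.176659, Gamma_uuv = 0.000000, Gamma_uvv = -0.661642, Gamma_vuu = 0.000000, Gamma_vuv = 0.114857, Gamma_vvv = 0.000000; k4 = (1.577358, 0.570158, -0.224452, -0.206591)
  Y <- Y + (h/6)(k1 + 2k2 + 2k3 + k4): u = 1.2641, v = 0.2080, du/dtau = 1.5778, dv/dtau = 0.5702

Answer: u = 1.2641, v = 0.2080, du/dtau = 1.5778, dv/dtau = 0.5702


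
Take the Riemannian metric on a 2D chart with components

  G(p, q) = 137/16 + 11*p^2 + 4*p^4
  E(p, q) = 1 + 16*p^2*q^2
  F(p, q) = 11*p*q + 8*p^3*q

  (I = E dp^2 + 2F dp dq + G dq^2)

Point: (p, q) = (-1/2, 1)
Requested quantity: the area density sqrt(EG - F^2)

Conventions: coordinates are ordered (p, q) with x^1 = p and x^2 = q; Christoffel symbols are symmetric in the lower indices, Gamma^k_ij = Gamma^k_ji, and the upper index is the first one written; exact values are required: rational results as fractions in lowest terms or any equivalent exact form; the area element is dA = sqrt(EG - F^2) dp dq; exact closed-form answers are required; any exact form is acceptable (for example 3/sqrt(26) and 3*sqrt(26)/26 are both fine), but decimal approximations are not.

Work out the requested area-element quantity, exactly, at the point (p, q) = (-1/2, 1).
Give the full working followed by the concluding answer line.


E = 5, F = -13/2, G = 185/16; EG - F^2 = 249/16

Answer: sqrt(EG - F^2) = sqrt(249)/4


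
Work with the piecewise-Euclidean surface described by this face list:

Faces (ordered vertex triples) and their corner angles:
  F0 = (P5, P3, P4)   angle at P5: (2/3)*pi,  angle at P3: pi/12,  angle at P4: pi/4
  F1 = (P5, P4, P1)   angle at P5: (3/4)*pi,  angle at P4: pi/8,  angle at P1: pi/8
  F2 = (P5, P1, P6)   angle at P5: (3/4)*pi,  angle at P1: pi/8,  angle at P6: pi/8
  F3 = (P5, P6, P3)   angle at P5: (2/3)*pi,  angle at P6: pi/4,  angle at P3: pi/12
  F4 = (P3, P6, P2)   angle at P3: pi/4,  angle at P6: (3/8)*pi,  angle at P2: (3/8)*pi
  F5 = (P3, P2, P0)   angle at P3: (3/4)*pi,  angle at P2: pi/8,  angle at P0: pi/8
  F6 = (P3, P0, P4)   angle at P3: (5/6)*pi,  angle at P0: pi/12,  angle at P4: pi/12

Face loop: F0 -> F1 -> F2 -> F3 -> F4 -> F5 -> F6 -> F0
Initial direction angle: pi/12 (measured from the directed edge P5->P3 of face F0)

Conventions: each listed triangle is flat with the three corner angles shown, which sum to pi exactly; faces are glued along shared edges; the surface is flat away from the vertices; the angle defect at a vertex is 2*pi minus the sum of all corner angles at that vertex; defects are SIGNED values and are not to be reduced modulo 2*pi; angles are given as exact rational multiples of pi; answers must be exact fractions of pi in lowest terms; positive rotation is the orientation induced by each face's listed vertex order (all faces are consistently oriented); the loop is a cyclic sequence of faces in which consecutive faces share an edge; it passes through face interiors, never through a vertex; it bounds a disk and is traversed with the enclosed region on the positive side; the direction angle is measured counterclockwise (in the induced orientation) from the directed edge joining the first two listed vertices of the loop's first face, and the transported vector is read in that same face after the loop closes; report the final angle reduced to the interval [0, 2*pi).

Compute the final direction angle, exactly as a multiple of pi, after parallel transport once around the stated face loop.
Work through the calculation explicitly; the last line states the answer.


enclosed vertex P3: corner angles sum to 2*pi, defect = 2*pi - 2*pi = 0
enclosed vertex P5: corner angles sum to (17/6)*pi, defect = 2*pi - (17/6)*pi = (-5/6)*pi
the final direction is the initial angle plus the enclosed defects, taken mod 2*pi in the induced orientation
final angle = pi/12 - (5/6)*pi = (5/4)*pi (mod 2*pi)

Answer: final direction angle = (5/4)*pi


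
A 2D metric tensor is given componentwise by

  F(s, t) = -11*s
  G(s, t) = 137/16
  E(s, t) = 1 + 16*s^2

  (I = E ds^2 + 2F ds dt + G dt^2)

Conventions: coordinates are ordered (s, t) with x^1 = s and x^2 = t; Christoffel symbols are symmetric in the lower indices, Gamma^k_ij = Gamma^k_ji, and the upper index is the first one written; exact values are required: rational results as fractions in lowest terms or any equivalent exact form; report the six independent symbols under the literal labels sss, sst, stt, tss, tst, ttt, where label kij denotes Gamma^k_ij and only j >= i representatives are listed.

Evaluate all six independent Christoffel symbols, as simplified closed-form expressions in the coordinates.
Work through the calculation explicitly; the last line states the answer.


E = 1 + 16*s^2; F = -11*s; G = 137/16
Gamma^k_ij = (1/2) g^{kl} (d_i g_jl + d_j g_il - d_l g_ij), with g^inv = (1/(EG-F^2)) [[G, -F], [-F, E]]
first partials: E_s = 32*s, E_t = 0, F_s = -11, F_t = 0, G_s = 0, G_t = 0
D = EG - F^2 = 137/16 + 16*s^2
expanded: Gamma^s_ss = (G E_s - 2F F_s + F E_t)/(2D), Gamma^s_st = (G E_t - F G_s)/(2D), Gamma^s_tt = (2G F_t - G G_s - F G_t)/(2D), Gamma^t_ss = (2E F_s - E E_t - F E_s)/(2D), Gamma^t_st = (E G_s - F E_t)/(2D), Gamma^t_tt = (E G_t - 2F F_t + F G_s)/(2D); substitute and cancel common factors

Answer: Gamma_sss = 256*s/(256*s^2 + 137), Gamma_sst = 0, Gamma_stt = 0, Gamma_tss = -176/(256*s^2 + 137), Gamma_tst = 0, Gamma_ttt = 0


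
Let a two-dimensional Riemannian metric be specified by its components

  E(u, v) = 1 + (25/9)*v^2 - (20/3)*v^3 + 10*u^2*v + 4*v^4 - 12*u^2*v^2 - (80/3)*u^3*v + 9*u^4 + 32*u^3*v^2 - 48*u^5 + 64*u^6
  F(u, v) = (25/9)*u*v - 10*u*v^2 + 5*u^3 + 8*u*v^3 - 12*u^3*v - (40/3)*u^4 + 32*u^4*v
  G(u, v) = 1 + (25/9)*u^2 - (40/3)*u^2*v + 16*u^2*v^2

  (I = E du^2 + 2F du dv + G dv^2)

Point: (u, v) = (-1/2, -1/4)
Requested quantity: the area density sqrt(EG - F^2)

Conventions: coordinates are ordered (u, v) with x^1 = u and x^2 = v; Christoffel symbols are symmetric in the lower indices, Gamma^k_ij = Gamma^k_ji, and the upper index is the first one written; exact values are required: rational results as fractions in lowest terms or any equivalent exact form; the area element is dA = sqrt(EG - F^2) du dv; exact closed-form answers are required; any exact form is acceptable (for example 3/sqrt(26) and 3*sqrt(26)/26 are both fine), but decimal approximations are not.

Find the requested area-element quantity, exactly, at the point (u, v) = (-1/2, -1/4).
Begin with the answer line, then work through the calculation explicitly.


Answer: sqrt(EG - F^2) = sqrt(2441)/24

E = 1417/576, F = -29/18, G = 25/9; EG - F^2 = 2441/576


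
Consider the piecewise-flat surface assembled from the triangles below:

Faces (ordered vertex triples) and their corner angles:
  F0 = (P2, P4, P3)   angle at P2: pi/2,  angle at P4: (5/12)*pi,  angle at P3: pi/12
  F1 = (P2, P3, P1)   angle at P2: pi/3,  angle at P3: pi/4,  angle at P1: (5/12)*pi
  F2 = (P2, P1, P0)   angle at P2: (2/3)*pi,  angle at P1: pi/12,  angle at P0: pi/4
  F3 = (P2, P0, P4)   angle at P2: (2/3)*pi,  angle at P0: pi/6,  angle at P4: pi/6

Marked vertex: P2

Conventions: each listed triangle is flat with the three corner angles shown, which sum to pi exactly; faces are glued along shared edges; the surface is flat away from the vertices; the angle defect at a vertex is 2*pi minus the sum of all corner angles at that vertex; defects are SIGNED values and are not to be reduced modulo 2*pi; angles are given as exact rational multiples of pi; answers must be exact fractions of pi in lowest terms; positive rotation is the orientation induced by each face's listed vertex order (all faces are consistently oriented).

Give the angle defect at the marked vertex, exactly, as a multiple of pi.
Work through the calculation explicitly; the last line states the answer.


Sum of corner angles at P2: (13/6)*pi
defect = 2*pi - (13/6)*pi

Answer: defect(P2) = -pi/6


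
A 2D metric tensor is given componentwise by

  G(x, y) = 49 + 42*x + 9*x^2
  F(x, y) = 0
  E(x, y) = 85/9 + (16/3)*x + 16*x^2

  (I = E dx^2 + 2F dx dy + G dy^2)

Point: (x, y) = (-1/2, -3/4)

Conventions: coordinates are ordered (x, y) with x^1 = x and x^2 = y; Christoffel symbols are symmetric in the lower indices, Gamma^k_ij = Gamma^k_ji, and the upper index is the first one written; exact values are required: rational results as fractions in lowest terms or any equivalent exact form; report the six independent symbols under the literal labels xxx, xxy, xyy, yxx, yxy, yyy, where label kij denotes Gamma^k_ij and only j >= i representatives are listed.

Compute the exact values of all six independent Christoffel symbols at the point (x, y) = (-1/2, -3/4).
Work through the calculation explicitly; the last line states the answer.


E = 97/9, F = 0, G = 121/4 at the point
E_x = -32/3, E_y = 0, F_x = 0, F_y = 0, G_x = 33, G_y = 0
EG - F^2 = 11737/36;  g^inv = (36/11737) * [[121/4, 0], [0, 97/9]]
first-kind symbols [ij,l] = (1/2)(d_i g_jl + d_j g_il - d_l g_ij): [xx,x] = E_x/2 = -16/3, [xx,y] = F_x - E_y/2 = 0, [xy,x] = E_y/2 = 0, [xy,y] = G_x/2 = 33/2, [yy,x] = F_y - G_x/2 = -33/2, [yy,y] = G_y/2 = 0
Gamma^x_ij = (G*[ij,x] - F*[ij,y])/(EG - F^2), Gamma^y_ij = (E*[ij,y] - F*[ij,x])/(EG - F^2)

Answer: Gamma_xxx = -48/97, Gamma_xxy = 0, Gamma_xyy = -297/194, Gamma_yxx = 0, Gamma_yxy = 6/11, Gamma_yyy = 0


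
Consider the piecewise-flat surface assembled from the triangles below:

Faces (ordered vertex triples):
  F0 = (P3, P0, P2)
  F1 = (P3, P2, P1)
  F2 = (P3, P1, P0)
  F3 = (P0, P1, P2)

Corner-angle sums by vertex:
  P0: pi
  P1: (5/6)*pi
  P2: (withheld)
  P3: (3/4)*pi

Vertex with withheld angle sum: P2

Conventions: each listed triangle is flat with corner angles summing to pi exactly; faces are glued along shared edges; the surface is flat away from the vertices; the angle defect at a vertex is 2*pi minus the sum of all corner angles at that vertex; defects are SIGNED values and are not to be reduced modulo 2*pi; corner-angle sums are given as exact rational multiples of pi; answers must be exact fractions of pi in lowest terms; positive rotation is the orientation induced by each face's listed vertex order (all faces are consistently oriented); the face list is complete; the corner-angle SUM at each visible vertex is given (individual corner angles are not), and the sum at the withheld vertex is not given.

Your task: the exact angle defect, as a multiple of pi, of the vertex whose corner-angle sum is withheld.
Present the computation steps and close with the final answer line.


V = 4, E = 6, F = 4; chi = V - E + F = 2
Gauss-Bonnet: total defect = 2*pi*chi = 4*pi; visible defects sum to (41/12)*pi

Answer: defect(P2) = (7/12)*pi


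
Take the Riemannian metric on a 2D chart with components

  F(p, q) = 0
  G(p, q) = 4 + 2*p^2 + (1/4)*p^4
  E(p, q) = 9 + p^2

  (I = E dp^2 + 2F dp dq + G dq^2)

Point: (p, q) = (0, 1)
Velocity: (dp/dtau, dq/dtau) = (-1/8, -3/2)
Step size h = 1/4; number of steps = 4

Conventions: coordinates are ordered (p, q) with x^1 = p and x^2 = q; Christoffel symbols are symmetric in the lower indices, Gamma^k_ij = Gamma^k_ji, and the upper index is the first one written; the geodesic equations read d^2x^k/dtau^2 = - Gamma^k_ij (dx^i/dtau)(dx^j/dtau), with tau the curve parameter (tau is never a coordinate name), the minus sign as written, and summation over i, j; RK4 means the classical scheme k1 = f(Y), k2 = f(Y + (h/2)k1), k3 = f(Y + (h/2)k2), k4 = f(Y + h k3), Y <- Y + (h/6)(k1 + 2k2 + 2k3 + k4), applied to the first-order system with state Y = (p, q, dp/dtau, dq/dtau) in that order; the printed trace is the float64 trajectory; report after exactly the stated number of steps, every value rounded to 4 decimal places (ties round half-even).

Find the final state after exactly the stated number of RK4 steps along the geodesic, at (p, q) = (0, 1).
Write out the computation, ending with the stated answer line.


f(Y) = (dp/dtau, dq/dtau, -Gamma^p_ij Y'^i Y'^j, -Gamma^q_ij Y'^i Y'^j) with the Gammas evaluated at the stage position; h = 0.250000; intermediate values shown to 6 dp
step 0: p = 0.0000, q = 1.0000, dp/dtau = -0.1250, dq/dtau = -1.5000
step 1:
  k1: at (p, q) = (0.000000, 1.000000), (dp/dtau, dq/dtau) = (-0.125000, -1.500000); Gamma_ppp = 0.000000, Gamma_ppq = 0.000000, Gamma_pqq = 0.000000, Gamma_qpp = 0.000000, Gamma_qpq = 0.000000, Gamma_qqq = 0.000000; k1 = (-0.125000, -1.500000, 0.000000, 0.000000)
  k2: at (p, q) = (-0.015625, 0.812500), (dp/dtau, dq/dtau) = (-0.125000, -1.500000); Gamma_ppp = -0.001736, Gamma_ppq = 0.000000, Gamma_pqq = 0.003472, Gamma_qpp = 0.000000, Gamma_qpq = -0.007812, Gamma_qqq = 0.000000; k2 = (-0.125000, -1.500000, -0.007786, 0.002930)
  k3: at (p, q) = (-0.015625, 0.812500), (dp/dtau, dq/dtau) = (-0.125973, -1.499634); Gamma_ppp = -0.001736, Gamma_ppq = 0.000000, Gamma_pqq = 0.003472, Gamma_qpp = 0.000000, Gamma_qpq = -0.007812, Gamma_qqq = 0.000000; k3 = (-0.125973, -1.499634, -0.007781, 0.002952)
  k4: at (p, q) = (-0.031493, 0.625092), (dp/dtau, dq/dtau) = (-0.126945, -1.499262); Gamma_ppp = -0.003499, Gamma_ppq = 0.000000, Gamma_pqq = 0.006999, Gamma_qpp = 0.000000, Gamma_qpq = -0.015743, Gamma_qqq = 0.000000; k4 = (-0.126945, -1.499262, -0.015677, 0.005992)
  Y <- Y + (h/6)(k1 + 2k2 + 2k3 + k4): p = -0.0314, q = 0.6251, dp/dtau = -0.1270, dq/dtau = -1.4993
step 2:
  k1: at (p, q) = (-0.031412, 0.625061), (dp/dtau, dq/dtau) = (-0.126950, -1.499260); Gamma_ppp = -0.003490, Gamma_ppq = 0.000000, Gamma_pqq = 0.006981, Gamma_qpp = 0.000000, Gamma_qpq = -0.015702, Gamma_qqq = 0.000000; k1 = (-0.126950, -1.499260, -0.015636, 0.005977)
  k2: at (p, q) = (-0.047281, 0.437654), (dp/dtau, dq/dtau) = (-0.128905, -1.498513); Gamma_ppp = -0.005252, Gamma_ppq = 0.000000, Gamma_pqq = 0.010510, Gamma_qpp = 0.000000, Gamma_qpq = -0.023627, Gamma_qqq = 0.000000; k2 = (-0.128905, -1.498513, -0.023514, 0.009128)
  k3: at (p, q) = (-0.047525, 0.437747), (dp/dtau, dq/dtau) = (-0.129890, -1.498119); Gamma_ppp = -0.005279, Gamma_ppq = 0.000000, Gamma_pqq = 0.010564, Gamma_qpp = 0.000000, Gamma_qpq = -0.023749, Gamma_qqq = 0.000000; k3 = (-0.129890, -1.498119, -0.023621, 0.009243)
  k4: at (p, q) = (-0.063885, 0.250531), (dp/dtau, dq/dtau) = (-0.132856, -1.496950); Gamma_ppp = -0.007095, Gamma_ppq = 0.000000, Gamma_pqq = 0.014205, Gamma_qpp = 0.000000, Gamma_qpq = -0.031910, Gamma_qqq = 0.000000; k4 = (-0.132856, -1.496950, -0.031705, 0.012692)
  Y <- Y + (h/6)(k1 + 2k2 + 2k3 + k4): p = -0.0638, q = 0.2505, dp/dtau = -0.1329, dq/dtau = -1.4970
step 3:
  k1: at (p, q) = (-0.063804, 0.250500), (dp/dtau, dq/dtau) = (-0.132851, -1.496951); Gamma_ppp = -0.007086, Gamma_ppq = 0.000000, Gamma_pqq = 0.014187, Gamma_qpp = 0.000000, Gamma_qpq = -0.031869, Gamma_qqq = 0.000000; k1 = (-0.132851, -1.496951, -0.031665, 0.012676)
  k2: at (p, q) = (-0.080410, 0.063381), (dp/dtau, dq/dtau) = (-0.136809, -1.495367); Gamma_ppp = -0.008928, Gamma_ppq = 0.000000, Gamma_pqq = 0.017885, Gamma_qpp = 0.000000, Gamma_qpq = -0.040140, Gamma_qqq = 0.000000; k2 = (-0.136809, -1.495367, -0.039826, 0.016424)
  k3: at (p, q) = (-0.080905, 0.063579), (dp/dtau, dq/dtau) = (-0.137829, -1.494898); Gamma_ppp = -0.008983, Gamma_ppq = 0.000000, Gamma_pqq = 0.017995, Gamma_qpp = 0.000000, Gamma_qpq = -0.040386, Gamma_qqq = 0.000000; k3 = (-0.137829, -1.494898, -0.040044, 0.016642)
  k4: at (p, q) = (-0.098261, -0.123225), (dp/dtau, dq/dtau) = (-0.142862, -1.492791); Gamma_ppp = -0.010906, Gamma_ppq = 0.000000, Gamma_pqq = 0.021865, Gamma_qpp = 0.000000, Gamma_qpq = -0.049012, Gamma_qqq = 0.000000; k4 = (-0.142862, -1.492791, -0.048502, 0.020905)
  Y <- Y + (h/6)(k1 + 2k2 + 2k3 + k4): p = -0.0982, q = -0.1233, dp/dtau = -0.1428, dq/dtau = -1.4928
step 4:
  k1: at (p, q) = (-0.098178, -0.123262), (dp/dtau, dq/dtau) = (-0.142847, -1.492797); Gamma_ppp = -0.010897, Gamma_ppq = 0.000000, Gamma_pqq = 0.021847, Gamma_qpp = 0.000000, Gamma_qpq = -0.048971, Gamma_qqq = 0.000000; k1 = (-0.142847, -1.492797, -0.048461, 0.020885)
  k2: at (p, q) = (-0.116034, -0.309861), (dp/dtau, dq/dtau) = (-0.148905, -1.490186); Gamma_ppp = -0.012873, Gamma_ppq = 0.000000, Gamma_pqq = 0.025833, Gamma_qpp = 0.000000, Gamma_qpq = -0.057822, Gamma_qqq = 0.000000; k2 = (-0.148905, -1.490186, -0.057082, 0.025661)
  k3: at (p, q) = (-0.116791, -0.309535), (dp/dtau, dq/dtau) = (-0.149982, -1.489589); Gamma_ppp = -0.012957, Gamma_ppq = 0.000000, Gamma_pqq = 0.026003, Gamma_qpp = 0.000000, Gamma_qpq = -0.058197, Gamma_qqq = 0.000000; k3 = (-0.149982, -1.489589, -0.057405, 0.026004)
  k4: at (p, q) = (-0.135674, -0.495659), (dp/dtau, dq/dtau) = (-0.157198, -1.486296); Gamma_ppp = -0.015044, Gamma_ppq = 0.000000, Gamma_pqq = 0.030227, Gamma_qpp = 0.000000, Gamma_qpq = -0.067526, Gamma_qqq = 0.000000; k4 = (-0.157198, -1.486296, -0.066401, 0.031554)
  Y <- Y + (h/6)(k1 + 2k2 + 2k3 + k4): p = -0.1356, q = -0.4957, dp/dtau = -0.1572, dq/dtau = -1.4863

Answer: p = -0.1356, q = -0.4957, dp/dtau = -0.1572, dq/dtau = -1.4863


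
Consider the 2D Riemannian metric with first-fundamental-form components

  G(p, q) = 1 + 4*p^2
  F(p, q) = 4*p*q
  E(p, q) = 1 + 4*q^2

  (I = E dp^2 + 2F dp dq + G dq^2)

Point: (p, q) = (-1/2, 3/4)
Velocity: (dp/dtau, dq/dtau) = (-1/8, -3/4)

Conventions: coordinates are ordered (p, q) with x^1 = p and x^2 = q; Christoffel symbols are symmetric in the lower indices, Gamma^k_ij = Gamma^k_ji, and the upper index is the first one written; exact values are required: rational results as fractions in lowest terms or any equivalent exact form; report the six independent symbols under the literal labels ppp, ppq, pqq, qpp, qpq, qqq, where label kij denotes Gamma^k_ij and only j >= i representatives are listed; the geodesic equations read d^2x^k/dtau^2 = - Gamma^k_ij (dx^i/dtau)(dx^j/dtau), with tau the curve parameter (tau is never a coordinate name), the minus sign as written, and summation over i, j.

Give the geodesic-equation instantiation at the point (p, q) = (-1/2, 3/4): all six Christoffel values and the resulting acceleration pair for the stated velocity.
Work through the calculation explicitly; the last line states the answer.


E = 13/4, F = -3/2, G = 2 at the point
E_p = 0, E_q = 6, F_p = 3, F_q = -2, G_p = -4, G_q = 0
EG - F^2 = 17/4;  g^inv = (4/17) * [[2, 3/2], [3/2, 13/4]]
first-kind symbols [ij,l] = (1/2)(d_i g_jl + d_j g_il - d_l g_ij): [pp,p] = E_p/2 = 0, [pp,q] = F_p - E_q/2 = 0, [pq,p] = E_q/2 = 3, [pq,q] = G_p/2 = -2, [qq,p] = F_q - G_p/2 = 0, [qq,q] = G_q/2 = 0
Gamma^p_ij = (G*[ij,p] - F*[ij,q])/(EG - F^2), Gamma^q_ij = (E*[ij,q] - F*[ij,p])/(EG - F^2)
Gamma_ppp = 0, Gamma_ppq = 12/17, Gamma_pqq = 0, Gamma_qpp = 0, Gamma_qpq = -8/17, Gamma_qqq = 0
d^2p/dtau^2 = -(Gamma_ppp*(-1/8)^2 + 2*Gamma_ppq*(-1/8)*(-3/4) + Gamma_pqq*(-3/4)^2) = -9/68
d^2q/dtau^2 = -(Gamma_qpp*(-1/8)^2 + 2*Gamma_qpq*(-1/8)*(-3/4) + Gamma_qqq*(-3/4)^2) = 3/34

Answer: Gamma_ppp = 0, Gamma_ppq = 12/17, Gamma_pqq = 0, Gamma_qpp = 0, Gamma_qpq = -8/17, Gamma_qqq = 0; accelerations (d^2p/dtau^2, d^2q/dtau^2) = (-9/68, 3/34)


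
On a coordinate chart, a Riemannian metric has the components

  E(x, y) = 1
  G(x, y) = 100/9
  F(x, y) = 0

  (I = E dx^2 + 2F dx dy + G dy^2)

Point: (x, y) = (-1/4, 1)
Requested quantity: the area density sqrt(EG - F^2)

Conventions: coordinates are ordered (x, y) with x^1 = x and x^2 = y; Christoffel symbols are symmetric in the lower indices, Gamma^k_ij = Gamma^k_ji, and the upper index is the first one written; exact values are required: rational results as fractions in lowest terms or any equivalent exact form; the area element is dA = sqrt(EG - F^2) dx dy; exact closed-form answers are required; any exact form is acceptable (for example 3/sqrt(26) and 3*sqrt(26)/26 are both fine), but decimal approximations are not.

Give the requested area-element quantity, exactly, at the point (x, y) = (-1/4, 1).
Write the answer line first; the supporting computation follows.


Answer: sqrt(EG - F^2) = 10/3

E = 1, F = 0, G = 100/9; EG - F^2 = 100/9


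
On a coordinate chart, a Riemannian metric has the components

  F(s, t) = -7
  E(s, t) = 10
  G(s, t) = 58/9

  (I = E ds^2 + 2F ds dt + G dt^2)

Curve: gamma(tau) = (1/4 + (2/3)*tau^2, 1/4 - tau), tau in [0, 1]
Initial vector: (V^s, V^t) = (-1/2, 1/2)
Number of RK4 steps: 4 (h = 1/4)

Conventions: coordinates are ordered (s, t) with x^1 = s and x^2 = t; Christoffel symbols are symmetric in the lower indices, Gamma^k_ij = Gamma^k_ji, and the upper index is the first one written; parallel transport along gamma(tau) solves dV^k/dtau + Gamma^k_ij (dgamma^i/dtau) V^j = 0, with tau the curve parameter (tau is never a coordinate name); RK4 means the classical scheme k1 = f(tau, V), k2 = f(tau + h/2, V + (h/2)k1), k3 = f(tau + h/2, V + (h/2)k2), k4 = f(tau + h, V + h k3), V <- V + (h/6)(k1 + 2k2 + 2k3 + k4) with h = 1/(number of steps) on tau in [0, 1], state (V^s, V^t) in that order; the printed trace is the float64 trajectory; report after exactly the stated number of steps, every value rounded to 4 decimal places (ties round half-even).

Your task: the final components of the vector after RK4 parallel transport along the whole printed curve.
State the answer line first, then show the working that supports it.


Answer: V^s = -0.5000, V^t = 0.5000

gamma'(tau) = ((4/3)*tau, -1); f(tau, V)^k = -Gamma^k_ij(gamma(tau)) gamma'^i(tau) V^j; h = 1/4; intermediate values shown to 6 dp
curve data and Christoffel symbols at the stage parameters:
  tau = 0.000000: gamma = (0.250000, 0.250000), gamma' = (0.000000, -1.000000); Gamma_sss = 0.000000, Gamma_sst = 0.000000, Gamma_stt = 0.000000, Gamma_tss = 0.000000, Gamma_tst = 0.000000, Gamma_ttt = 0.000000
  tau = 0.125000: gamma = (0.260417, 0.125000), gamma' = (0.166667, -1.000000); Gamma_sss = 0.000000, Gamma_sst = 0.000000, Gamma_stt = 0.000000, Gamma_tss = 0.000000, Gamma_tst = 0.000000, Gamma_ttt = 0.000000
  tau = 0.250000: gamma = (0.291667, 0.000000), gamma' = (0.333333, -1.000000); Gamma_sss = 0.000000, Gamma_sst = 0.000000, Gamma_stt = 0.000000, Gamma_tss = 0.000000, Gamma_tst = 0.000000, Gamma_ttt = 0.000000
  tau = 0.375000: gamma = (0.343750, -0.125000), gamma' = (0.500000, -1.000000); Gamma_sss = 0.000000, Gamma_sst = 0.000000, Gamma_stt = 0.000000, Gamma_tss = 0.000000, Gamma_tst = 0.000000, Gamma_ttt = 0.000000
  tau = 0.500000: gamma = (0.416667, -0.250000), gamma' = (0.666667, -1.000000); Gamma_sss = 0.000000, Gamma_sst = 0.000000, Gamma_stt = 0.000000, Gamma_tss = 0.000000, Gamma_tst = 0.000000, Gamma_ttt = 0.000000
  tau = 0.625000: gamma = (0.510417, -0.375000), gamma' = (0.833333, -1.000000); Gamma_sss = 0.000000, Gamma_sst = 0.000000, Gamma_stt = 0.000000, Gamma_tss = 0.000000, Gamma_tst = 0.000000, Gamma_ttt = 0.000000
  tau = 0.750000: gamma = (0.625000, -0.500000), gamma' = (1.000000, -1.000000); Gamma_sss = 0.000000, Gamma_sst = 0.000000, Gamma_stt = 0.000000, Gamma_tss = 0.000000, Gamma_tst = 0.000000, Gamma_ttt = 0.000000
  tau = 0.875000: gamma = (0.760417, -0.625000), gamma' = (1.166667, -1.000000); Gamma_sss = 0.000000, Gamma_sst = 0.000000, Gamma_stt = 0.000000, Gamma_tss = 0.000000, Gamma_tst = 0.000000, Gamma_ttt = 0.000000
  tau = 1.000000: gamma = (0.916667, -0.750000), gamma' = (1.333333, -1.000000); Gamma_sss = 0.000000, Gamma_sst = 0.000000, Gamma_stt = 0.000000, Gamma_tss = 0.000000, Gamma_tst = 0.000000, Gamma_ttt = 0.000000
step 0: V^s = -0.5000, V^t = 0.5000
step 1: k1 = (0.000000, 0.000000), k2 = (0.000000, 0.000000), k3 = (0.000000, 0.000000), k4 = (0.000000, 0.000000); V <- V + (h/6)(k1 + 2k2 + 2k3 + k4): V^s = -0.5000, V^t = 0.5000
step 2: k1 = (0.000000, 0.000000), k2 = (0.000000, 0.000000), k3 = (0.000000, 0.000000), k4 = (0.000000, 0.000000); V <- V + (h/6)(k1 + 2k2 + 2k3 + k4): V^s = -0.5000, V^t = 0.5000
step 3: k1 = (0.000000, 0.000000), k2 = (0.000000, 0.000000), k3 = (0.000000, 0.000000), k4 = (0.000000, 0.000000); V <- V + (h/6)(k1 + 2k2 + 2k3 + k4): V^s = -0.5000, V^t = 0.5000
step 4: k1 = (0.000000, 0.000000), k2 = (0.000000, 0.000000), k3 = (0.000000, 0.000000), k4 = (0.000000, 0.000000); V <- V + (h/6)(k1 + 2k2 + 2k3 + k4): V^s = -0.5000, V^t = 0.5000


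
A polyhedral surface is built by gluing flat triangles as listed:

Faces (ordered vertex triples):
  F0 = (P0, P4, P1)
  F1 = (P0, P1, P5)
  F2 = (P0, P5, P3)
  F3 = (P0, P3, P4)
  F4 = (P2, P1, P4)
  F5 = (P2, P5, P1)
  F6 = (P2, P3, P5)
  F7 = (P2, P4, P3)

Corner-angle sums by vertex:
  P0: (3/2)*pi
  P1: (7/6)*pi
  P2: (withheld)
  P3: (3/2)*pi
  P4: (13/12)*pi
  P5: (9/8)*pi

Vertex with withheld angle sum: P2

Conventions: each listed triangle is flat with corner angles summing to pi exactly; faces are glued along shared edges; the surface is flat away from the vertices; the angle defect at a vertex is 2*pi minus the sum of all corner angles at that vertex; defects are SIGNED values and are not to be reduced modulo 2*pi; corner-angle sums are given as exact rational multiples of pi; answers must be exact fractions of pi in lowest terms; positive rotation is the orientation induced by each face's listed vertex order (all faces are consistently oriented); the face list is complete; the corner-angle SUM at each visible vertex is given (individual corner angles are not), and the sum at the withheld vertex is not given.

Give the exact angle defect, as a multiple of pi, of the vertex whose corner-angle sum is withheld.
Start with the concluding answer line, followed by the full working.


Answer: defect(P2) = (3/8)*pi

V = 6, E = 12, F = 8; chi = V - E + F = 2
Gauss-Bonnet: total defect = 2*pi*chi = 4*pi; visible defects sum to (29/8)*pi


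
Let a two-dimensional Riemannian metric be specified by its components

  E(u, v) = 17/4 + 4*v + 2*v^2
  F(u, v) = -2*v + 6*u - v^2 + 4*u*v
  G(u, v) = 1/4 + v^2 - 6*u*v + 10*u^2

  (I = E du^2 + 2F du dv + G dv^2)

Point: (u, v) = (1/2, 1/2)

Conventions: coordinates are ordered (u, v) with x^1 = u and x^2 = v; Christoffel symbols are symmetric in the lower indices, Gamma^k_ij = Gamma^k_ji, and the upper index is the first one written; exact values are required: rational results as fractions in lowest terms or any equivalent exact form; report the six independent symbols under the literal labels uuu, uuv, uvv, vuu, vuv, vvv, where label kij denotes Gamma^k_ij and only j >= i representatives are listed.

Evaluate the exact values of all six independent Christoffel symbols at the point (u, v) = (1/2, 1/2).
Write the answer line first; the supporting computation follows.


Answer: Gamma_uuu = -220/41, Gamma_uuv = -2, Gamma_uvv = -64/41, Gamma_vuu = 540/41, Gamma_vuv = 6, Gamma_vvv = 90/41

E = 27/4, F = 11/4, G = 3/2 at the point
E_u = 0, E_v = 6, F_u = 8, F_v = -1, G_u = 7, G_v = -2
EG - F^2 = 41/16;  g^inv = (16/41) * [[3/2, -11/4], [-11/4, 27/4]]
first-kind symbols [ij,l] = (1/2)(d_i g_jl + d_j g_il - d_l g_ij): [uu,u] = E_u/2 = 0, [uu,v] = F_u - E_v/2 = 5, [uv,u] = E_v/2 = 3, [uv,v] = G_u/2 = 7/2, [vv,u] = F_v - G_u/2 = -9/2, [vv,v] = G_v/2 = -1
Gamma^u_ij = (G*[ij,u] - F*[ij,v])/(EG - F^2), Gamma^v_ij = (E*[ij,v] - F*[ij,u])/(EG - F^2)


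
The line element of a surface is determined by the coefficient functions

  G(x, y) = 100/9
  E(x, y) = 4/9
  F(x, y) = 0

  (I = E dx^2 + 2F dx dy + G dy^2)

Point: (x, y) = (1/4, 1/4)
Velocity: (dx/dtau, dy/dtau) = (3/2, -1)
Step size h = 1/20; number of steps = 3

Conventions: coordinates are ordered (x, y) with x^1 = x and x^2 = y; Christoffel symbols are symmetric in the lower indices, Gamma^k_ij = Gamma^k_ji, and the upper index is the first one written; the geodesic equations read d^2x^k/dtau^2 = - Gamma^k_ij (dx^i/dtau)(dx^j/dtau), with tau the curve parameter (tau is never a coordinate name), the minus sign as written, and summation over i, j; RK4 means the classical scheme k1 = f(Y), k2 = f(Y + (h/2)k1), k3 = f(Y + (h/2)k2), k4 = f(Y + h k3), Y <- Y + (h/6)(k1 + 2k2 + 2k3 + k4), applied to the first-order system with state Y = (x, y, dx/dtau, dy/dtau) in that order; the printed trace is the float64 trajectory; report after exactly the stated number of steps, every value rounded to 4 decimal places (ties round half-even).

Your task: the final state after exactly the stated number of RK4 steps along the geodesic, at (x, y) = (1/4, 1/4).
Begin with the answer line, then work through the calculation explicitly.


Answer: x = 0.4750, y = 0.1000, dx/dtau = 1.5000, dy/dtau = -1.0000

f(Y) = (dx/dtau, dy/dtau, -Gamma^x_ij Y'^i Y'^j, -Gamma^y_ij Y'^i Y'^j) with the Gammas evaluated at the stage position; h = 0.050000; intermediate values shown to 6 dp
step 0: x = 0.2500, y = 0.2500, dx/dtau = 1.5000, dy/dtau = -1.0000
step 1:
  k1: at (x, y) = (0.250000, 0.250000), (dx/dtau, dy/dtau) = (1.500000, -1.000000); Gamma_xxx = 0.000000, Gamma_xxy = 0.000000, Gamma_xyy = 0.000000, Gamma_yxx = 0.000000, Gamma_yxy = 0.000000, Gamma_yyy = 0.000000; k1 = (1.500000, -1.000000, 0.000000, 0.000000)
  k2: at (x, y) = (0.287500, 0.225000), (dx/dtau, dy/dtau) = (1.500000, -1.000000); Gamma_xxx = 0.000000, Gamma_xxy = 0.000000, Gamma_xyy = 0.000000, Gamma_yxx = 0.000000, Gamma_yxy = 0.000000, Gamma_yyy = 0.000000; k2 = (1.500000, -1.000000, 0.000000, 0.000000)
  k3: at (x, y) = (0.287500, 0.225000), (dx/dtau, dy/dtau) = (1.500000, -1.000000); Gamma_xxx = 0.000000, Gamma_xxy = 0.000000, Gamma_xyy = 0.000000, Gamma_yxx = 0.000000, Gamma_yxy = 0.000000, Gamma_yyy = 0.000000; k3 = (1.500000, -1.000000, 0.000000, 0.000000)
  k4: at (x, y) = (0.325000, 0.200000), (dx/dtau, dy/dtau) = (1.500000, -1.000000); Gamma_xxx = 0.000000, Gamma_xxy = 0.000000, Gamma_xyy = 0.000000, Gamma_yxx = 0.000000, Gamma_yxy = 0.000000, Gamma_yyy = 0.000000; k4 = (1.500000, -1.000000, 0.000000, 0.000000)
  Y <- Y + (h/6)(k1 + 2k2 + 2k3 + k4): x = 0.3250, y = 0.2000, dx/dtau = 1.5000, dy/dtau = -1.0000
step 2:
  k1: at (x, y) = (0.325000, 0.200000), (dx/dtau, dy/dtau) = (1.500000, -1.000000); Gamma_xxx = 0.000000, Gamma_xxy = 0.000000, Gamma_xyy = 0.000000, Gamma_yxx = 0.000000, Gamma_yxy = 0.000000, Gamma_yyy = 0.000000; k1 = (1.500000, -1.000000, 0.000000, 0.000000)
  k2: at (x, y) = (0.362500, 0.175000), (dx/dtau, dy/dtau) = (1.500000, -1.000000); Gamma_xxx = 0.000000, Gamma_xxy = 0.000000, Gamma_xyy = 0.000000, Gamma_yxx = 0.000000, Gamma_yxy = 0.000000, Gamma_yyy = 0.000000; k2 = (1.500000, -1.000000, 0.000000, 0.000000)
  k3: at (x, y) = (0.362500, 0.175000), (dx/dtau, dy/dtau) = (1.500000, -1.000000); Gamma_xxx = 0.000000, Gamma_xxy = 0.000000, Gamma_xyy = 0.000000, Gamma_yxx = 0.000000, Gamma_yxy = 0.000000, Gamma_yyy = 0.000000; k3 = (1.500000, -1.000000, 0.000000, 0.000000)
  k4: at (x, y) = (0.400000, 0.150000), (dx/dtau, dy/dtau) = (1.500000, -1.000000); Gamma_xxx = 0.000000, Gamma_xxy = 0.000000, Gamma_xyy = 0.000000, Gamma_yxx = 0.000000, Gamma_yxy = 0.000000, Gamma_yyy = 0.000000; k4 = (1.500000, -1.000000, 0.000000, 0.000000)
  Y <- Y + (h/6)(k1 + 2k2 + 2k3 + k4): x = 0.4000, y = 0.1500, dx/dtau = 1.5000, dy/dtau = -1.0000
step 3:
  k1: at (x, y) = (0.400000, 0.150000), (dx/dtau, dy/dtau) = (1.500000, -1.000000); Gamma_xxx = 0.000000, Gamma_xxy = 0.000000, Gamma_xyy = 0.000000, Gamma_yxx = 0.000000, Gamma_yxy = 0.000000, Gamma_yyy = 0.000000; k1 = (1.500000, -1.000000, 0.000000, 0.000000)
  k2: at (x, y) = (0.437500, 0.125000), (dx/dtau, dy/dtau) = (1.500000, -1.000000); Gamma_xxx = 0.000000, Gamma_xxy = 0.000000, Gamma_xyy = 0.000000, Gamma_yxx = 0.000000, Gamma_yxy = 0.000000, Gamma_yyy = 0.000000; k2 = (1.500000, -1.000000, 0.000000, 0.000000)
  k3: at (x, y) = (0.437500, 0.125000), (dx/dtau, dy/dtau) = (1.500000, -1.000000); Gamma_xxx = 0.000000, Gamma_xxy = 0.000000, Gamma_xyy = 0.000000, Gamma_yxx = 0.000000, Gamma_yxy = 0.000000, Gamma_yyy = 0.000000; k3 = (1.500000, -1.000000, 0.000000, 0.000000)
  k4: at (x, y) = (0.475000, 0.100000), (dx/dtau, dy/dtau) = (1.500000, -1.000000); Gamma_xxx = 0.000000, Gamma_xxy = 0.000000, Gamma_xyy = 0.000000, Gamma_yxx = 0.000000, Gamma_yxy = 0.000000, Gamma_yyy = 0.000000; k4 = (1.500000, -1.000000, 0.000000, 0.000000)
  Y <- Y + (h/6)(k1 + 2k2 + 2k3 + k4): x = 0.4750, y = 0.1000, dx/dtau = 1.5000, dy/dtau = -1.0000
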